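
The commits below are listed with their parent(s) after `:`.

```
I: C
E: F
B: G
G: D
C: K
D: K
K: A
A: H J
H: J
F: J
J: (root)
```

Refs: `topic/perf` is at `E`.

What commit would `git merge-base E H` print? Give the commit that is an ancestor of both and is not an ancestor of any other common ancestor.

J

Ancestors of E: {E, F, J}.
Ancestors of H: {H, J}.
Common ancestors: {J}.
The only common ancestor is J, so it is the merge base.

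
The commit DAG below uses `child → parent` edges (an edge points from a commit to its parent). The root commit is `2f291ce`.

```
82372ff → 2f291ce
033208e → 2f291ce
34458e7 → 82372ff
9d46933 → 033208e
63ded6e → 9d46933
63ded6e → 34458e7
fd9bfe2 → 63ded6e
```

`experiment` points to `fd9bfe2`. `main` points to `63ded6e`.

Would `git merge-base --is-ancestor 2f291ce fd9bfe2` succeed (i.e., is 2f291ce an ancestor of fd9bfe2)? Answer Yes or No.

Ancestors of fd9bfe2 (commits reachable by following parents): {033208e, 2f291ce, 34458e7, 63ded6e, 82372ff, 9d46933, fd9bfe2}.
2f291ce is in that set, so it is an ancestor of fd9bfe2.

Yes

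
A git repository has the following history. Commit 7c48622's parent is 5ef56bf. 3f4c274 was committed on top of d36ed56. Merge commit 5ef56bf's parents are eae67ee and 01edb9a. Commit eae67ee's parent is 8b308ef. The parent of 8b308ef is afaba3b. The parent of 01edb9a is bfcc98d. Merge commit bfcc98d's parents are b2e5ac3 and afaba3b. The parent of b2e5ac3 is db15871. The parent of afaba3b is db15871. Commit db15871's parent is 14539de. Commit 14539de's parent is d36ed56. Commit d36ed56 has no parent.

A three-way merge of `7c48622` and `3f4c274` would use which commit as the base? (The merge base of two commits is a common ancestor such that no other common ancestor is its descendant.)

Ancestors of 7c48622: {01edb9a, 14539de, 5ef56bf, 7c48622, 8b308ef, afaba3b, b2e5ac3, bfcc98d, d36ed56, db15871, eae67ee}.
Ancestors of 3f4c274: {3f4c274, d36ed56}.
Common ancestors: {d36ed56}.
The only common ancestor is d36ed56, so it is the merge base.

d36ed56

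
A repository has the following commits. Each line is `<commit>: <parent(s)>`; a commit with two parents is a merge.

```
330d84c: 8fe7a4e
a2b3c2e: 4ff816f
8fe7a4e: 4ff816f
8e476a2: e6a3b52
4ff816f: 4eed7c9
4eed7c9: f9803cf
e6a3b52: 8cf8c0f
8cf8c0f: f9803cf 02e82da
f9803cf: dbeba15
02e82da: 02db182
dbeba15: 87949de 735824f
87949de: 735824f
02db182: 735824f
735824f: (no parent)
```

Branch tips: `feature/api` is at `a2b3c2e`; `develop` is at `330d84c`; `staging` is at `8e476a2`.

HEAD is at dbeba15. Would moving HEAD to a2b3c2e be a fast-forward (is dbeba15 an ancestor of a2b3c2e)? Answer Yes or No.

Yes

A fast-forward from dbeba15 to a2b3c2e is possible iff dbeba15 is an ancestor of a2b3c2e.
Ancestors of a2b3c2e: {4eed7c9, 4ff816f, 735824f, 87949de, a2b3c2e, dbeba15, f9803cf}.
dbeba15 is among them, so fast-forward is possible.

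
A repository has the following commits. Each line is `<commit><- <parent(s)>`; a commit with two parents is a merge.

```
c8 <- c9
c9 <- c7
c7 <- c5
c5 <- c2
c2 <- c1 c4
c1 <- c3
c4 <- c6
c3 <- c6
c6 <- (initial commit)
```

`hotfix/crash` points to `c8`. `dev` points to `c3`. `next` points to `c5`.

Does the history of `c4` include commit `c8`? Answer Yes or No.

No

Ancestors of c4: {c4, c6}.
c8 is not in that set, so it is not an ancestor of c4.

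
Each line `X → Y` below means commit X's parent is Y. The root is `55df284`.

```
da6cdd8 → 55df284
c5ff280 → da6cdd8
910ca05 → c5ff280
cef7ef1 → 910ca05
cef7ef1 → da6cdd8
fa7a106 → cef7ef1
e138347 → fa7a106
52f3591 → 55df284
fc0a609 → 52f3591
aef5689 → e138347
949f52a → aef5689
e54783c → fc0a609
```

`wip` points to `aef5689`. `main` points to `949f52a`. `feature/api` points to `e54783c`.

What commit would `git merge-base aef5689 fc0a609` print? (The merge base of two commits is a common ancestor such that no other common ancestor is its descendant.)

Ancestors of aef5689: {55df284, 910ca05, aef5689, c5ff280, cef7ef1, da6cdd8, e138347, fa7a106}.
Ancestors of fc0a609: {52f3591, 55df284, fc0a609}.
Common ancestors: {55df284}.
The only common ancestor is 55df284, so it is the merge base.

55df284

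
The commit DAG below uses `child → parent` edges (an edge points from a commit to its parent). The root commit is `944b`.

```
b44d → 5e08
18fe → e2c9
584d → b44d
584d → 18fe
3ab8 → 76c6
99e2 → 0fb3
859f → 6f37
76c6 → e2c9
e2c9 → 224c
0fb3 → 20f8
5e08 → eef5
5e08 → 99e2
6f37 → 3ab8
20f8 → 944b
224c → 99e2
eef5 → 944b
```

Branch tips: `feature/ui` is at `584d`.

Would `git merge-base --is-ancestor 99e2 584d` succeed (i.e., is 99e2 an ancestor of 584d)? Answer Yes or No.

Ancestors of 584d (commits reachable by following parents): {0fb3, 18fe, 20f8, 224c, 584d, 5e08, 944b, 99e2, b44d, e2c9, eef5}.
99e2 is in that set, so it is an ancestor of 584d.

Yes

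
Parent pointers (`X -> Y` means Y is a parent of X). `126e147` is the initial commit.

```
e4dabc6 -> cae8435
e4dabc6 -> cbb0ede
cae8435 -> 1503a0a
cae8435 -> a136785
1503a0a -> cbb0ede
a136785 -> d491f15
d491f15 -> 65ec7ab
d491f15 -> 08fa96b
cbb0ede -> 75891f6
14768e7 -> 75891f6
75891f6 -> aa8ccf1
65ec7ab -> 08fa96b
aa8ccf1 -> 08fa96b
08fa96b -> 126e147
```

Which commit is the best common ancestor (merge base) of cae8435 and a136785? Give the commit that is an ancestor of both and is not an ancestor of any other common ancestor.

Ancestors of cae8435: {08fa96b, 126e147, 1503a0a, 65ec7ab, 75891f6, a136785, aa8ccf1, cae8435, cbb0ede, d491f15}.
Ancestors of a136785: {08fa96b, 126e147, 65ec7ab, a136785, d491f15}.
Common ancestors: {08fa96b, 126e147, 65ec7ab, a136785, d491f15}.
Among these, a136785 is not an ancestor of any other common ancestor — it is the merge base.

a136785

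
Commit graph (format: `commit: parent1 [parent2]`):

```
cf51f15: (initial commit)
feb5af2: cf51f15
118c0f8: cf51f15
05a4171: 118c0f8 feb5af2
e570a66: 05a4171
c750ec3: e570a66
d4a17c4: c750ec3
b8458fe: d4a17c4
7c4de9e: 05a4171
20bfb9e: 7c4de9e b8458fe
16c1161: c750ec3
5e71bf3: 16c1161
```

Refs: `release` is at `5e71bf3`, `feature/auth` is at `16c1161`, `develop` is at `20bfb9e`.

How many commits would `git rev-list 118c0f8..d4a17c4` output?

Reachable from d4a17c4: {05a4171, 118c0f8, c750ec3, cf51f15, d4a17c4, e570a66, feb5af2}.
Reachable from 118c0f8: {118c0f8, cf51f15}.
In d4a17c4's history but not 118c0f8's: {05a4171, c750ec3, d4a17c4, e570a66, feb5af2} — 5 commits.

5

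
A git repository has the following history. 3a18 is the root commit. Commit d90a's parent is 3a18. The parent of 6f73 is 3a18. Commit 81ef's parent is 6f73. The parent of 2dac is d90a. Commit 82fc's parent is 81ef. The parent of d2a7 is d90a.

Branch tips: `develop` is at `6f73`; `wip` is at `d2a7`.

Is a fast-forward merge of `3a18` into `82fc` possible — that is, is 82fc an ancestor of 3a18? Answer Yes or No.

No

A fast-forward from 82fc to 3a18 is possible iff 82fc is an ancestor of 3a18.
Ancestors of 3a18: {3a18}.
82fc is not among them, so fast-forward is not possible.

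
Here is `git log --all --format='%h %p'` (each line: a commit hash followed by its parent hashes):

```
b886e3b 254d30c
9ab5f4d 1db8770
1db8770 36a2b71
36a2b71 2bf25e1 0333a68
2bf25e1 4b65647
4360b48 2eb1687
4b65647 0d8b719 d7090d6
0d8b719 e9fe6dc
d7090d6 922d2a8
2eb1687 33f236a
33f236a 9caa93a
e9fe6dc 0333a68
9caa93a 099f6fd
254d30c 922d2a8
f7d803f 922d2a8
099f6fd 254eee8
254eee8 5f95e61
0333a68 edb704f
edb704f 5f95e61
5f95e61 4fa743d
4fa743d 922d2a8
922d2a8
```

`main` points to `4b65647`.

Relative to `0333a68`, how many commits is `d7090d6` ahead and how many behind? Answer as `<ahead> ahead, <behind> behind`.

Reachable from d7090d6: {922d2a8, d7090d6}.
Reachable from 0333a68: {0333a68, 4fa743d, 5f95e61, 922d2a8, edb704f}.
Only in d7090d6's history (ahead): {d7090d6} — 1.
Only in 0333a68's history (behind): {0333a68, 4fa743d, 5f95e61, edb704f} — 4.

1 ahead, 4 behind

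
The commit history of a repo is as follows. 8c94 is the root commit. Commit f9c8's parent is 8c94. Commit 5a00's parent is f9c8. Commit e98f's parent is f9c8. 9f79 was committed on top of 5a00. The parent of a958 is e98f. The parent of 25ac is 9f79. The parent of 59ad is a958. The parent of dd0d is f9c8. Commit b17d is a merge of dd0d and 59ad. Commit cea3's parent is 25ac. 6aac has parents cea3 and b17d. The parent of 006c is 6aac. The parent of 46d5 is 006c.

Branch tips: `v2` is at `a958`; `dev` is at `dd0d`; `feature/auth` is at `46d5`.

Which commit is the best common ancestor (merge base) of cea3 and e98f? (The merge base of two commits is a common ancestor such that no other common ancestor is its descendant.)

Ancestors of cea3: {25ac, 5a00, 8c94, 9f79, cea3, f9c8}.
Ancestors of e98f: {8c94, e98f, f9c8}.
Common ancestors: {8c94, f9c8}.
Among these, f9c8 is not an ancestor of any other common ancestor — it is the merge base.

f9c8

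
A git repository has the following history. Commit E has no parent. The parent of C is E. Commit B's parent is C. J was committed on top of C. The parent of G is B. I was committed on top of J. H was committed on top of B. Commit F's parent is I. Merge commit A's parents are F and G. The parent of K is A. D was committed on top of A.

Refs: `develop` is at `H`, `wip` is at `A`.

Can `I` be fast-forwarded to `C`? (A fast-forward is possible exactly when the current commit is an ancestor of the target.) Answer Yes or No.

No

A fast-forward from I to C is possible iff I is an ancestor of C.
Ancestors of C: {C, E}.
I is not among them, so fast-forward is not possible.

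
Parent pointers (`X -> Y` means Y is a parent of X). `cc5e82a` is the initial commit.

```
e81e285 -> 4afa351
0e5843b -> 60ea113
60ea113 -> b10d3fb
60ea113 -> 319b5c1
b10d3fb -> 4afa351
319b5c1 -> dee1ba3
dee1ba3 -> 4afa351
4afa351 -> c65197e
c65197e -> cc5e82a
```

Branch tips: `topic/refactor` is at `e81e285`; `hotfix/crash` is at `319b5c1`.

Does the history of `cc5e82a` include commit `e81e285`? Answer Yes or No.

No

Ancestors of cc5e82a: {cc5e82a}.
e81e285 is not in that set, so it is not an ancestor of cc5e82a.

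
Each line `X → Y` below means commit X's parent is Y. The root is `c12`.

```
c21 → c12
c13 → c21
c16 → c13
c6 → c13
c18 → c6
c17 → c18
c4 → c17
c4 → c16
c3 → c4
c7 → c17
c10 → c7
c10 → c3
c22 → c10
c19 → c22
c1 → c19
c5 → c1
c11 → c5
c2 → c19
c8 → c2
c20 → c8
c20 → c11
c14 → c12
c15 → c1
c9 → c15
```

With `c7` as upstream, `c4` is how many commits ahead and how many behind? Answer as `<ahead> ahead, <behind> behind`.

2 ahead, 1 behind

Reachable from c4: {c12, c13, c16, c17, c18, c21, c4, c6}.
Reachable from c7: {c12, c13, c17, c18, c21, c6, c7}.
Only in c4's history (ahead): {c16, c4} — 2.
Only in c7's history (behind): {c7} — 1.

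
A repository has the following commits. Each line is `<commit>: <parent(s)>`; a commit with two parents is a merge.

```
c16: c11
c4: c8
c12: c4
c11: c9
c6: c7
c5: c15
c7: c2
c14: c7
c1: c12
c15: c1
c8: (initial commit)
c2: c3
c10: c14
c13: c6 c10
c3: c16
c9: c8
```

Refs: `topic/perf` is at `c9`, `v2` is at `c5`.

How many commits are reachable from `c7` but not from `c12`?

Reachable from c7: {c11, c16, c2, c3, c7, c8, c9}.
Reachable from c12: {c12, c4, c8}.
In c7's history but not c12's: {c11, c16, c2, c3, c7, c9} — 6 commits.

6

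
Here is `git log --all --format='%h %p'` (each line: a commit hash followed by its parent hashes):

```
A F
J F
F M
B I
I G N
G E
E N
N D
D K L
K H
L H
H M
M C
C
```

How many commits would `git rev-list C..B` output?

10

Reachable from B: {B, C, D, E, G, H, I, K, L, M, N}.
Reachable from C: {C}.
In B's history but not C's: {B, D, E, G, H, I, K, L, M, N} — 10 commits.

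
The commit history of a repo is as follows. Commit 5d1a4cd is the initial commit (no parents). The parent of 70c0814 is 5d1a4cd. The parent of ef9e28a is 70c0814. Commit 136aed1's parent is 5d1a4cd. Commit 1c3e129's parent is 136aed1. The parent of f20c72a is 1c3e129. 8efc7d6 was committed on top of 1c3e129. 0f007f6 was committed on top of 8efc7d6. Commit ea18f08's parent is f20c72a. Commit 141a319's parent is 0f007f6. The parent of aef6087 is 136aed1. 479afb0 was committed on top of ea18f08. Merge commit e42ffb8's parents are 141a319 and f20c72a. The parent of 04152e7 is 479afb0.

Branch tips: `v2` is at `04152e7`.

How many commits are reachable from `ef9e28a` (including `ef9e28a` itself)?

3

Walking parent pointers from ef9e28a: reachable set = {5d1a4cd, 70c0814, ef9e28a}.
That is 3 commits.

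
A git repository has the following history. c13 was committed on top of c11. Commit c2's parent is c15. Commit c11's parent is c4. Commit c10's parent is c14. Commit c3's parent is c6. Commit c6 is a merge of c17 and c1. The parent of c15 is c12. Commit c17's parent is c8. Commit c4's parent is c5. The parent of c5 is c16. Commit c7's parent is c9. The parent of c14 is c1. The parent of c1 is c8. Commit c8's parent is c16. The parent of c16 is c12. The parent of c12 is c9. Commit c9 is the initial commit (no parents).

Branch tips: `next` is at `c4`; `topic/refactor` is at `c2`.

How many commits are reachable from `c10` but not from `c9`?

6

Reachable from c10: {c1, c10, c12, c14, c16, c8, c9}.
Reachable from c9: {c9}.
In c10's history but not c9's: {c1, c10, c12, c14, c16, c8} — 6 commits.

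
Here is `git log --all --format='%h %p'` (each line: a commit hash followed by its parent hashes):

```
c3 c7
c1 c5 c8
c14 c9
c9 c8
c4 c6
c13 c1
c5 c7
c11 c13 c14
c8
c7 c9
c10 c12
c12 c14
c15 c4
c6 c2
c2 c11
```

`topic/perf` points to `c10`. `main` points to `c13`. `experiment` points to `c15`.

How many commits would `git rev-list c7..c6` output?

Reachable from c6: {c1, c11, c13, c14, c2, c5, c6, c7, c8, c9}.
Reachable from c7: {c7, c8, c9}.
In c6's history but not c7's: {c1, c11, c13, c14, c2, c5, c6} — 7 commits.

7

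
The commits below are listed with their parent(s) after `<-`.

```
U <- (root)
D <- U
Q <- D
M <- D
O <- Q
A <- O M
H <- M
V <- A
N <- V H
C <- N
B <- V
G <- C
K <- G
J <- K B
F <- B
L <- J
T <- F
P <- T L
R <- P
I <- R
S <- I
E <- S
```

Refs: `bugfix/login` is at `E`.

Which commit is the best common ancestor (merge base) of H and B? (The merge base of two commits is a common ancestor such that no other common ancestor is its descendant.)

M

Ancestors of H: {D, H, M, U}.
Ancestors of B: {A, B, D, M, O, Q, U, V}.
Common ancestors: {D, M, U}.
Among these, M is not an ancestor of any other common ancestor — it is the merge base.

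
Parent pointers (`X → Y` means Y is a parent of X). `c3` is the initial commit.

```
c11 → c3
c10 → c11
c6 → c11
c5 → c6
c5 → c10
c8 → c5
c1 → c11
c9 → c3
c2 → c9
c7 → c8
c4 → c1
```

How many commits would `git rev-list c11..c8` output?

Reachable from c8: {c10, c11, c3, c5, c6, c8}.
Reachable from c11: {c11, c3}.
In c8's history but not c11's: {c10, c5, c6, c8} — 4 commits.

4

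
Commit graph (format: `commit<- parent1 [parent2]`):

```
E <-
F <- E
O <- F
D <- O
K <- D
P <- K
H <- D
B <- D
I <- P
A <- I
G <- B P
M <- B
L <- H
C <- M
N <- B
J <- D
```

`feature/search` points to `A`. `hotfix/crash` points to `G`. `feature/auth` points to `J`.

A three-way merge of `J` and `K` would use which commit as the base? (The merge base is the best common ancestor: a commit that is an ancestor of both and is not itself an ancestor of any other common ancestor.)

Ancestors of J: {D, E, F, J, O}.
Ancestors of K: {D, E, F, K, O}.
Common ancestors: {D, E, F, O}.
Among these, D is not an ancestor of any other common ancestor — it is the merge base.

D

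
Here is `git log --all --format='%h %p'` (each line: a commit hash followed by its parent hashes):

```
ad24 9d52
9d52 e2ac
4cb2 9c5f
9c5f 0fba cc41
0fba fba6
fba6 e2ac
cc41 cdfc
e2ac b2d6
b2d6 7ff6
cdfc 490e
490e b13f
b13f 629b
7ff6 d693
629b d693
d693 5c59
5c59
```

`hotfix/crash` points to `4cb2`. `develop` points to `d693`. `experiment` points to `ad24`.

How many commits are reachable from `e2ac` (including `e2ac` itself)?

Walking parent pointers from e2ac: reachable set = {5c59, 7ff6, b2d6, d693, e2ac}.
That is 5 commits.

5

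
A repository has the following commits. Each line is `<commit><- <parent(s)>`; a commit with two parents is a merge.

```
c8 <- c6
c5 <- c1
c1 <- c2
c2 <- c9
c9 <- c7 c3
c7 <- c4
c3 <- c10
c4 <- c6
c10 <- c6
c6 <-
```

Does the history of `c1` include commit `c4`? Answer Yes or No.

Yes

Ancestors of c1 (commits reachable by following parents): {c1, c10, c2, c3, c4, c6, c7, c9}.
c4 is in that set, so it is an ancestor of c1.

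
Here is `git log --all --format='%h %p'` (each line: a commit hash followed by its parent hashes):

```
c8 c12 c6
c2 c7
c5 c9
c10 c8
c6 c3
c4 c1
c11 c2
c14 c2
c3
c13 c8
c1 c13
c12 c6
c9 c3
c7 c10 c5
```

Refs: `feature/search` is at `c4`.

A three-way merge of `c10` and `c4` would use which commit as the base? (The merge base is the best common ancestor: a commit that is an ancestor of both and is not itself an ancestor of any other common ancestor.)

Ancestors of c10: {c10, c12, c3, c6, c8}.
Ancestors of c4: {c1, c12, c13, c3, c4, c6, c8}.
Common ancestors: {c12, c3, c6, c8}.
Among these, c8 is not an ancestor of any other common ancestor — it is the merge base.

c8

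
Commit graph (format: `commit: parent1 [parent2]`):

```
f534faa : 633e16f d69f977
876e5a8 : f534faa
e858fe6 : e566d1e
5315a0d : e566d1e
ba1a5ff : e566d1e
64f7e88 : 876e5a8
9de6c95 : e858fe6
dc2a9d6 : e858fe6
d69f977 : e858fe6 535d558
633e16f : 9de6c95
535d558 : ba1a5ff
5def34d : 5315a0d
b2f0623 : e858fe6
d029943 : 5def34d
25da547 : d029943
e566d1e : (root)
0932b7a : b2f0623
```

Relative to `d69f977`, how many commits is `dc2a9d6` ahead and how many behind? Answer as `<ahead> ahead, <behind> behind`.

1 ahead, 3 behind

Reachable from dc2a9d6: {dc2a9d6, e566d1e, e858fe6}.
Reachable from d69f977: {535d558, ba1a5ff, d69f977, e566d1e, e858fe6}.
Only in dc2a9d6's history (ahead): {dc2a9d6} — 1.
Only in d69f977's history (behind): {535d558, ba1a5ff, d69f977} — 3.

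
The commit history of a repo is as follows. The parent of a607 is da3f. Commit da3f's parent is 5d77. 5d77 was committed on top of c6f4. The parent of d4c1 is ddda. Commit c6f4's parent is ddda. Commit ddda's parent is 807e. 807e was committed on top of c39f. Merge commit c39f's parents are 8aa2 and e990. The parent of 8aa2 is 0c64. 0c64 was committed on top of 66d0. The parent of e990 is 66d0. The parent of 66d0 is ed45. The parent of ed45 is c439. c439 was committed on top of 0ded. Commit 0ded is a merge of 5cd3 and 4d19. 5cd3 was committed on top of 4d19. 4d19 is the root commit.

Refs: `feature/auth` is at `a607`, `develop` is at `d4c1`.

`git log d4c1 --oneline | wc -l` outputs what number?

13

Walking parent pointers from d4c1: reachable set = {0c64, 0ded, 4d19, 5cd3, 66d0, 807e, 8aa2, c39f, c439, d4c1, ddda, e990, ed45}.
That is 13 commits.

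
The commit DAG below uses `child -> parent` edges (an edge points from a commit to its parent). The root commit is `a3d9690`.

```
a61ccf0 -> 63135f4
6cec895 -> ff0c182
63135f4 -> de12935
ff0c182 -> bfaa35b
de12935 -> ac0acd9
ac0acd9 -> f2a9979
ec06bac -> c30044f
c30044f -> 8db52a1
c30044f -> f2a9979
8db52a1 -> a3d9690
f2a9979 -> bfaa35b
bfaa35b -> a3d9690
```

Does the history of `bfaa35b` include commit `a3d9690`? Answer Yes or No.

Yes

Ancestors of bfaa35b (commits reachable by following parents): {a3d9690, bfaa35b}.
a3d9690 is in that set, so it is an ancestor of bfaa35b.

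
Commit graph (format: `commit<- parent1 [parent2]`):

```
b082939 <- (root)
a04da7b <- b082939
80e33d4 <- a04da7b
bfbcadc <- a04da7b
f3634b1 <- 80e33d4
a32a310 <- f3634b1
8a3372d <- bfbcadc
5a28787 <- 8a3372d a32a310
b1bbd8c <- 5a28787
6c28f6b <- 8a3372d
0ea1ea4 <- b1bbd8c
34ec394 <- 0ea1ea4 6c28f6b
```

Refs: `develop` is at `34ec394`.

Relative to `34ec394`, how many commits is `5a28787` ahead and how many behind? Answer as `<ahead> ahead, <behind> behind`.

Reachable from 5a28787: {5a28787, 80e33d4, 8a3372d, a04da7b, a32a310, b082939, bfbcadc, f3634b1}.
Reachable from 34ec394: {0ea1ea4, 34ec394, 5a28787, 6c28f6b, 80e33d4, 8a3372d, a04da7b, a32a310, b082939, b1bbd8c, bfbcadc, f3634b1}.
Only in 5a28787's history (ahead): {} — 0.
Only in 34ec394's history (behind): {0ea1ea4, 34ec394, 6c28f6b, b1bbd8c} — 4.

0 ahead, 4 behind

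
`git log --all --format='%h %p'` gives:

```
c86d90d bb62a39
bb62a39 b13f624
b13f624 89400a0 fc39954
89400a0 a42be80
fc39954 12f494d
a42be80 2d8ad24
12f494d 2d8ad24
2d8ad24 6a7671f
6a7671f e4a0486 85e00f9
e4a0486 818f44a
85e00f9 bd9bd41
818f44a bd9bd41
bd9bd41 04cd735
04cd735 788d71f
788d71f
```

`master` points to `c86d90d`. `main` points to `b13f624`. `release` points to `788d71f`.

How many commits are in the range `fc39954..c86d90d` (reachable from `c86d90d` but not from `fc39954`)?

Reachable from c86d90d: {04cd735, 12f494d, 2d8ad24, 6a7671f, 788d71f, 818f44a, 85e00f9, 89400a0, a42be80, b13f624, bb62a39, bd9bd41, c86d90d, e4a0486, fc39954}.
Reachable from fc39954: {04cd735, 12f494d, 2d8ad24, 6a7671f, 788d71f, 818f44a, 85e00f9, bd9bd41, e4a0486, fc39954}.
In c86d90d's history but not fc39954's: {89400a0, a42be80, b13f624, bb62a39, c86d90d} — 5 commits.

5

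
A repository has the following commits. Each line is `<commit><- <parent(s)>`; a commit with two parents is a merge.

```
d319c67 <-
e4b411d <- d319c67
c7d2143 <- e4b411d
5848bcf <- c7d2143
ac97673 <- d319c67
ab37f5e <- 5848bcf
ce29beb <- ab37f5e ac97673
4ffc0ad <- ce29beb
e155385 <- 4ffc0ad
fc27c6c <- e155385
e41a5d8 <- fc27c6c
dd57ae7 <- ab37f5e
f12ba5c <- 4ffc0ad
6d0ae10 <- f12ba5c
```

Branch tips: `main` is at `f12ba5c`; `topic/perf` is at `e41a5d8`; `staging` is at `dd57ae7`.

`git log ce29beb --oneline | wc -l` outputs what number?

7

Walking parent pointers from ce29beb: reachable set = {5848bcf, ab37f5e, ac97673, c7d2143, ce29beb, d319c67, e4b411d}.
That is 7 commits.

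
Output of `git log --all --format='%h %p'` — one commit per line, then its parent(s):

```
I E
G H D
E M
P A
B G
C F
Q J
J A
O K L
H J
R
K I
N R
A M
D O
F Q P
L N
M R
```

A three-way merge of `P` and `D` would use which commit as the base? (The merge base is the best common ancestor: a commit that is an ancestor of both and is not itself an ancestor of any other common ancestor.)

M

Ancestors of P: {A, M, P, R}.
Ancestors of D: {D, E, I, K, L, M, N, O, R}.
Common ancestors: {M, R}.
Among these, M is not an ancestor of any other common ancestor — it is the merge base.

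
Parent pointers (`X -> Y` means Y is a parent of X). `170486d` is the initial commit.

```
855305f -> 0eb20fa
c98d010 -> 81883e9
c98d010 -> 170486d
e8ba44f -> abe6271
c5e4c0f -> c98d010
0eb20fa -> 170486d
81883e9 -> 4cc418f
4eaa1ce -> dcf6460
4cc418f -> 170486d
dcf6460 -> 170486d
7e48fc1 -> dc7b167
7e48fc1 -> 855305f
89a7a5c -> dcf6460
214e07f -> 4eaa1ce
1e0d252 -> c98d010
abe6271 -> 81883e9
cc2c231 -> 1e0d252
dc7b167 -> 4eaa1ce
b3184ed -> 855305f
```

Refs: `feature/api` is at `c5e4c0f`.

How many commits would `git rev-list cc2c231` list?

Walking parent pointers from cc2c231: reachable set = {170486d, 1e0d252, 4cc418f, 81883e9, c98d010, cc2c231}.
That is 6 commits.

6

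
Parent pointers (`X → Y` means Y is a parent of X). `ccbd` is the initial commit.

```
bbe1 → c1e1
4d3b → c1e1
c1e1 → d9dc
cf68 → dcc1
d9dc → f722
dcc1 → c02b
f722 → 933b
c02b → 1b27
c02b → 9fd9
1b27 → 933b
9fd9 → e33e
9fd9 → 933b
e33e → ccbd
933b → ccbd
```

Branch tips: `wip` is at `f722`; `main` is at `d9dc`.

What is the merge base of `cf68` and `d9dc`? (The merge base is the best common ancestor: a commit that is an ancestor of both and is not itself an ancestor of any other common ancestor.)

933b

Ancestors of cf68: {1b27, 933b, 9fd9, c02b, ccbd, cf68, dcc1, e33e}.
Ancestors of d9dc: {933b, ccbd, d9dc, f722}.
Common ancestors: {933b, ccbd}.
Among these, 933b is not an ancestor of any other common ancestor — it is the merge base.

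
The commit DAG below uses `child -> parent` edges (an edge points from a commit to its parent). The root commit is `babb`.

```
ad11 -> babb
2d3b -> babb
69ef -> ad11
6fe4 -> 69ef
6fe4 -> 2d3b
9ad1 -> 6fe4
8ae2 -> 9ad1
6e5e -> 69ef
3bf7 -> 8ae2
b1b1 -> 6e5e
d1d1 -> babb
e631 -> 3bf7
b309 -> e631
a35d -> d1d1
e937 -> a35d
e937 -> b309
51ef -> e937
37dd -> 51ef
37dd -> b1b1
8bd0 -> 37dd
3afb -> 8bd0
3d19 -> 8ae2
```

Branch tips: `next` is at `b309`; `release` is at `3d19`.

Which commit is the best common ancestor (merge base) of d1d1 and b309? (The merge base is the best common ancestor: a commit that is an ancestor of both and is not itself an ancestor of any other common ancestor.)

Ancestors of d1d1: {babb, d1d1}.
Ancestors of b309: {2d3b, 3bf7, 69ef, 6fe4, 8ae2, 9ad1, ad11, b309, babb, e631}.
Common ancestors: {babb}.
The only common ancestor is babb, so it is the merge base.

babb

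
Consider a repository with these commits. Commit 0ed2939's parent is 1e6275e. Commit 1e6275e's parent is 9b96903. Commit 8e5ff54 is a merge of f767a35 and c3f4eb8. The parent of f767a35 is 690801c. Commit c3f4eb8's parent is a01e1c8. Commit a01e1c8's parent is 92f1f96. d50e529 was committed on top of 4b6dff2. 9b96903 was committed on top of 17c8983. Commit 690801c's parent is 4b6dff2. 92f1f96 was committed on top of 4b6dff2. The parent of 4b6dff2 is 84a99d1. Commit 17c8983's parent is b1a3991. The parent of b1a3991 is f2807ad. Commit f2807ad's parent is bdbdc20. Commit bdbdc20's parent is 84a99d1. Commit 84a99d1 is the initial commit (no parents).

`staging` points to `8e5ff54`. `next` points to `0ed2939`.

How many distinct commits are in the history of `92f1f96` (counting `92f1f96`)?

Walking parent pointers from 92f1f96: reachable set = {4b6dff2, 84a99d1, 92f1f96}.
That is 3 commits.

3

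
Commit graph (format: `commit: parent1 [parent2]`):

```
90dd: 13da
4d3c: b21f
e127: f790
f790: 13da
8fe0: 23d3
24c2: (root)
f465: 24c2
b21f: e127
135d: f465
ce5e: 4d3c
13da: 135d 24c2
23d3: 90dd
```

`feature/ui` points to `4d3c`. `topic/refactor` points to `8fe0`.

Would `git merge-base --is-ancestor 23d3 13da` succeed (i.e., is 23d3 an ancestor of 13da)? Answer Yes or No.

Ancestors of 13da: {135d, 13da, 24c2, f465}.
23d3 is not in that set, so it is not an ancestor of 13da.

No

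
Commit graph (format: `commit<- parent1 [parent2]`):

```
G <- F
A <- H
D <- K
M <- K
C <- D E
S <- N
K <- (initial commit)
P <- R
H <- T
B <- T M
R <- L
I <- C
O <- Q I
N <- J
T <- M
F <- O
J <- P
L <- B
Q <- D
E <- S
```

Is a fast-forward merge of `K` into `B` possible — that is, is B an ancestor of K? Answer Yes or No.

No

A fast-forward from B to K is possible iff B is an ancestor of K.
Ancestors of K: {K}.
B is not among them, so fast-forward is not possible.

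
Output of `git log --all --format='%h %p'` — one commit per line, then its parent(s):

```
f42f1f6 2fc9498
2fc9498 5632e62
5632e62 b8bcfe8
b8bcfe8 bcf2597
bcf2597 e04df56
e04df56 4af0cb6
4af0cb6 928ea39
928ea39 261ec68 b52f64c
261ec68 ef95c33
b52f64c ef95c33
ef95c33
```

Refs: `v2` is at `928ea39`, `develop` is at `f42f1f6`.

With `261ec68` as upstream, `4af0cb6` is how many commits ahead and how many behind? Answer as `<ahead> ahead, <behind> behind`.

Reachable from 4af0cb6: {261ec68, 4af0cb6, 928ea39, b52f64c, ef95c33}.
Reachable from 261ec68: {261ec68, ef95c33}.
Only in 4af0cb6's history (ahead): {4af0cb6, 928ea39, b52f64c} — 3.
Only in 261ec68's history (behind): {} — 0.

3 ahead, 0 behind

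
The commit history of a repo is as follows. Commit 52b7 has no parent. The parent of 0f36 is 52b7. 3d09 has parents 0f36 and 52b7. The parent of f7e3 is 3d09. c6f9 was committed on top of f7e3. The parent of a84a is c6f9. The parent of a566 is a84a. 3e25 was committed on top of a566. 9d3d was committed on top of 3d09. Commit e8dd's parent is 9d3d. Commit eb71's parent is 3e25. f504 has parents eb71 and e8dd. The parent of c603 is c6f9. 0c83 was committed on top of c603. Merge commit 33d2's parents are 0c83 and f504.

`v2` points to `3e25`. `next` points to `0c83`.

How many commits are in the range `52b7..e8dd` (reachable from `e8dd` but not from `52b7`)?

Reachable from e8dd: {0f36, 3d09, 52b7, 9d3d, e8dd}.
Reachable from 52b7: {52b7}.
In e8dd's history but not 52b7's: {0f36, 3d09, 9d3d, e8dd} — 4 commits.

4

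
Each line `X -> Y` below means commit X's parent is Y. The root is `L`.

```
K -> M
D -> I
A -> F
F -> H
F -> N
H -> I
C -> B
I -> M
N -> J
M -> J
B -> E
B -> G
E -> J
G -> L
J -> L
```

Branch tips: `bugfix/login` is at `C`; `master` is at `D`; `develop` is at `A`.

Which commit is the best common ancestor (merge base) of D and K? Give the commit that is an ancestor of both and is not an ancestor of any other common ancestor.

Ancestors of D: {D, I, J, L, M}.
Ancestors of K: {J, K, L, M}.
Common ancestors: {J, L, M}.
Among these, M is not an ancestor of any other common ancestor — it is the merge base.

M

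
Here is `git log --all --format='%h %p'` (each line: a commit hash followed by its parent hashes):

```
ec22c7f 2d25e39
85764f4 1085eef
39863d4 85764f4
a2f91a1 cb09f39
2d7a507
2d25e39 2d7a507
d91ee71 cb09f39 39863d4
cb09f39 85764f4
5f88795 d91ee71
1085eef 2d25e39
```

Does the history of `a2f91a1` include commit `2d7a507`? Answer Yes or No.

Yes

Ancestors of a2f91a1 (commits reachable by following parents): {1085eef, 2d25e39, 2d7a507, 85764f4, a2f91a1, cb09f39}.
2d7a507 is in that set, so it is an ancestor of a2f91a1.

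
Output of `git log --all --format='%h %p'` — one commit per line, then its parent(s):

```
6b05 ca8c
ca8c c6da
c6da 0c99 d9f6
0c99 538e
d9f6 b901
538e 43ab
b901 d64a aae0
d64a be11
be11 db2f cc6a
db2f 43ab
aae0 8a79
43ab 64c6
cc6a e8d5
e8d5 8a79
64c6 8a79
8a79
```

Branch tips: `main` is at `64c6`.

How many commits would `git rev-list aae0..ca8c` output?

13

Reachable from ca8c: {0c99, 43ab, 538e, 64c6, 8a79, aae0, b901, be11, c6da, ca8c, cc6a, d64a, d9f6, db2f, e8d5}.
Reachable from aae0: {8a79, aae0}.
In ca8c's history but not aae0's: {0c99, 43ab, 538e, 64c6, b901, be11, c6da, ca8c, cc6a, d64a, d9f6, db2f, e8d5} — 13 commits.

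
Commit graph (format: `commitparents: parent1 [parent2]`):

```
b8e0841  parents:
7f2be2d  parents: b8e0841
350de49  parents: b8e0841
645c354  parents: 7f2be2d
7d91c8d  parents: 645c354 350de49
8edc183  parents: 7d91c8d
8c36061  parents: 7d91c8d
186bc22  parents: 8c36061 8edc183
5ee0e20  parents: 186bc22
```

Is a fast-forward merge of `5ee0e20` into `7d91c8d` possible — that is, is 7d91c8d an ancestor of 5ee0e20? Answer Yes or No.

A fast-forward from 7d91c8d to 5ee0e20 is possible iff 7d91c8d is an ancestor of 5ee0e20.
Ancestors of 5ee0e20: {186bc22, 350de49, 5ee0e20, 645c354, 7d91c8d, 7f2be2d, 8c36061, 8edc183, b8e0841}.
7d91c8d is among them, so fast-forward is possible.

Yes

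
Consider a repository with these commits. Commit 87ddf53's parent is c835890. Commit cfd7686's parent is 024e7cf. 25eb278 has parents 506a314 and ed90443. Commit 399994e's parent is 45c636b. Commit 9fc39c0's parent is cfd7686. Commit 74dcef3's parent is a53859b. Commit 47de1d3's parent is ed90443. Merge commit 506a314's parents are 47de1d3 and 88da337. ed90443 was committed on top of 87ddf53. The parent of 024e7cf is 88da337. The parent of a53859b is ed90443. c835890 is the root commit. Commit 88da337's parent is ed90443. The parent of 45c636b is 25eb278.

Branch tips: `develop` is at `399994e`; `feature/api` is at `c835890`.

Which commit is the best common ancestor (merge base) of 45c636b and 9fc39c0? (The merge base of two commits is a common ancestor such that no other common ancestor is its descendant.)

88da337

Ancestors of 45c636b: {25eb278, 45c636b, 47de1d3, 506a314, 87ddf53, 88da337, c835890, ed90443}.
Ancestors of 9fc39c0: {024e7cf, 87ddf53, 88da337, 9fc39c0, c835890, cfd7686, ed90443}.
Common ancestors: {87ddf53, 88da337, c835890, ed90443}.
Among these, 88da337 is not an ancestor of any other common ancestor — it is the merge base.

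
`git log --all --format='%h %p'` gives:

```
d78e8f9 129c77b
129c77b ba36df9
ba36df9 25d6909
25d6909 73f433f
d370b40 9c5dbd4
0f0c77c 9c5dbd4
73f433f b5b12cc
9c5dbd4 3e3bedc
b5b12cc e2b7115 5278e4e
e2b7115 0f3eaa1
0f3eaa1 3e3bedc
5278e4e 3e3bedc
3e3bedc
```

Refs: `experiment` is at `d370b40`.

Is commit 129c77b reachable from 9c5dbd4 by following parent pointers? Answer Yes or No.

Ancestors of 9c5dbd4: {3e3bedc, 9c5dbd4}.
129c77b is not in that set, so it is not an ancestor of 9c5dbd4.

No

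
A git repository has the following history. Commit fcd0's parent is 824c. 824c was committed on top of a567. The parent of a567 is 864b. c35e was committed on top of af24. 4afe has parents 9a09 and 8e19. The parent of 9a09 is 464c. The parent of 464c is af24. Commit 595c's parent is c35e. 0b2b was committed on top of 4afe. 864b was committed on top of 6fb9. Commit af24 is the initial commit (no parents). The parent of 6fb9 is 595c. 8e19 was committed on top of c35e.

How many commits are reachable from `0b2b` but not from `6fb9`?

Reachable from 0b2b: {0b2b, 464c, 4afe, 8e19, 9a09, af24, c35e}.
Reachable from 6fb9: {595c, 6fb9, af24, c35e}.
In 0b2b's history but not 6fb9's: {0b2b, 464c, 4afe, 8e19, 9a09} — 5 commits.

5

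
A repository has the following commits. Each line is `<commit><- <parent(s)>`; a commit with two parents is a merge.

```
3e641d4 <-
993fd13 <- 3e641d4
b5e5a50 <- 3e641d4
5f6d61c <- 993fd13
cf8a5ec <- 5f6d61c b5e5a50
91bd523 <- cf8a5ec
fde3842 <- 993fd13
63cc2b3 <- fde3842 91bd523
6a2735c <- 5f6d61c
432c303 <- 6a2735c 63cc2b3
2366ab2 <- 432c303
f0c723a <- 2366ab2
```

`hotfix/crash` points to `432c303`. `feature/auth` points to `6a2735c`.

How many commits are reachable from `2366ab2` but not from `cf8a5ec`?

Reachable from 2366ab2: {2366ab2, 3e641d4, 432c303, 5f6d61c, 63cc2b3, 6a2735c, 91bd523, 993fd13, b5e5a50, cf8a5ec, fde3842}.
Reachable from cf8a5ec: {3e641d4, 5f6d61c, 993fd13, b5e5a50, cf8a5ec}.
In 2366ab2's history but not cf8a5ec's: {2366ab2, 432c303, 63cc2b3, 6a2735c, 91bd523, fde3842} — 6 commits.

6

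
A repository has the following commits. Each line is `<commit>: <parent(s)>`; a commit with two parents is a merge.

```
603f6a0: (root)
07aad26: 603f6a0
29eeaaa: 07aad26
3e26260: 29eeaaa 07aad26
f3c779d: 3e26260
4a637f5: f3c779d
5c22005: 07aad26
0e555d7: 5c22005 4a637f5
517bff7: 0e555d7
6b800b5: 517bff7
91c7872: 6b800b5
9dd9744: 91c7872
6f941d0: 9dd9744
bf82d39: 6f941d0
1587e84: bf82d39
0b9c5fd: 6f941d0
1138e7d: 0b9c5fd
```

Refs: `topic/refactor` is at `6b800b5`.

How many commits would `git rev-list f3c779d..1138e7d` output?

10

Reachable from 1138e7d: {07aad26, 0b9c5fd, 0e555d7, 1138e7d, 29eeaaa, 3e26260, 4a637f5, 517bff7, 5c22005, 603f6a0, 6b800b5, 6f941d0, 91c7872, 9dd9744, f3c779d}.
Reachable from f3c779d: {07aad26, 29eeaaa, 3e26260, 603f6a0, f3c779d}.
In 1138e7d's history but not f3c779d's: {0b9c5fd, 0e555d7, 1138e7d, 4a637f5, 517bff7, 5c22005, 6b800b5, 6f941d0, 91c7872, 9dd9744} — 10 commits.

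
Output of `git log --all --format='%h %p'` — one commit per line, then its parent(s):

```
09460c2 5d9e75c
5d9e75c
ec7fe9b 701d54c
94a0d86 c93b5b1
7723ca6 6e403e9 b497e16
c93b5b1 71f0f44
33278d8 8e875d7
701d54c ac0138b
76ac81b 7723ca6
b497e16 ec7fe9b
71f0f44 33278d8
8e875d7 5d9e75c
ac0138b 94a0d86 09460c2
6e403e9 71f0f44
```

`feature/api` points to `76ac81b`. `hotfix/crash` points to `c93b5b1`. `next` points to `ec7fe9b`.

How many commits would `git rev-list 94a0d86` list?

6

Walking parent pointers from 94a0d86: reachable set = {33278d8, 5d9e75c, 71f0f44, 8e875d7, 94a0d86, c93b5b1}.
That is 6 commits.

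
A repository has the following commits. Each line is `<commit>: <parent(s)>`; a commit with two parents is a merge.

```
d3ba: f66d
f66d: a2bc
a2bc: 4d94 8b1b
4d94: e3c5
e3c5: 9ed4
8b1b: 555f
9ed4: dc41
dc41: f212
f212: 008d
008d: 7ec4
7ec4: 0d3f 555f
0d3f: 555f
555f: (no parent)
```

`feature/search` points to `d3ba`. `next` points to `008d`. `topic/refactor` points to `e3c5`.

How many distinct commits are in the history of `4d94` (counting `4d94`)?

9

Walking parent pointers from 4d94: reachable set = {008d, 0d3f, 4d94, 555f, 7ec4, 9ed4, dc41, e3c5, f212}.
That is 9 commits.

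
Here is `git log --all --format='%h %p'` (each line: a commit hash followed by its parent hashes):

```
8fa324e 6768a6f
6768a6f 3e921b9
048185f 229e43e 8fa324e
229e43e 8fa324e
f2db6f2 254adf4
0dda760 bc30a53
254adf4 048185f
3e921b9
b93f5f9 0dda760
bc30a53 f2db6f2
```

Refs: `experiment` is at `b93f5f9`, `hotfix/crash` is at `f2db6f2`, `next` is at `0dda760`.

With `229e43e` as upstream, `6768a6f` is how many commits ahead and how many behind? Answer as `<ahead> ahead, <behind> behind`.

0 ahead, 2 behind

Reachable from 6768a6f: {3e921b9, 6768a6f}.
Reachable from 229e43e: {229e43e, 3e921b9, 6768a6f, 8fa324e}.
Only in 6768a6f's history (ahead): {} — 0.
Only in 229e43e's history (behind): {229e43e, 8fa324e} — 2.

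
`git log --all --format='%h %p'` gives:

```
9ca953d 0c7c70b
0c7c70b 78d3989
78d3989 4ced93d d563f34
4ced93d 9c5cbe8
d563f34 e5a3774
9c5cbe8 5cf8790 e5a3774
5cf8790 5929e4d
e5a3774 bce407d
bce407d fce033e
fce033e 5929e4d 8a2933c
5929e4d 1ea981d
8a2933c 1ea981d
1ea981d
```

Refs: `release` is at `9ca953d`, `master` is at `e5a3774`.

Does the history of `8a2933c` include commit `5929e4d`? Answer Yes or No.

No

Ancestors of 8a2933c: {1ea981d, 8a2933c}.
5929e4d is not in that set, so it is not an ancestor of 8a2933c.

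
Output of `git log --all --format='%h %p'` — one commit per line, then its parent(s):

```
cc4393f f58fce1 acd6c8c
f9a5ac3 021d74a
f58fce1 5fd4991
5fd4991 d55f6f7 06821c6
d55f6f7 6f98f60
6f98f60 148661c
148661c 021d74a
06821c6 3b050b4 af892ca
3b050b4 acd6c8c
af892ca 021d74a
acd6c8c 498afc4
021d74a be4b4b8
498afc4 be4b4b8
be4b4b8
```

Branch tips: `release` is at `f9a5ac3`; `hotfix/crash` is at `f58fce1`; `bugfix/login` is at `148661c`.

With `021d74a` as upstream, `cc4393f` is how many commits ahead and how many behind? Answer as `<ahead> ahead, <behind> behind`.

11 ahead, 0 behind

Reachable from cc4393f: {021d74a, 06821c6, 148661c, 3b050b4, 498afc4, 5fd4991, 6f98f60, acd6c8c, af892ca, be4b4b8, cc4393f, d55f6f7, f58fce1}.
Reachable from 021d74a: {021d74a, be4b4b8}.
Only in cc4393f's history (ahead): {06821c6, 148661c, 3b050b4, 498afc4, 5fd4991, 6f98f60, acd6c8c, af892ca, cc4393f, d55f6f7, f58fce1} — 11.
Only in 021d74a's history (behind): {} — 0.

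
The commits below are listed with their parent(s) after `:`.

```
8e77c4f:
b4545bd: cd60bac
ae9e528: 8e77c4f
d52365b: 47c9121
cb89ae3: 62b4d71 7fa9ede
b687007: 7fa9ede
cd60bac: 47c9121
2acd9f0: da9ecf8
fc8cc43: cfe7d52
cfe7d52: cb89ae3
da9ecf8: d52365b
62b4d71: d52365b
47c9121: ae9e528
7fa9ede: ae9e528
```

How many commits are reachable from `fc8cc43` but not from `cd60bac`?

6

Reachable from fc8cc43: {47c9121, 62b4d71, 7fa9ede, 8e77c4f, ae9e528, cb89ae3, cfe7d52, d52365b, fc8cc43}.
Reachable from cd60bac: {47c9121, 8e77c4f, ae9e528, cd60bac}.
In fc8cc43's history but not cd60bac's: {62b4d71, 7fa9ede, cb89ae3, cfe7d52, d52365b, fc8cc43} — 6 commits.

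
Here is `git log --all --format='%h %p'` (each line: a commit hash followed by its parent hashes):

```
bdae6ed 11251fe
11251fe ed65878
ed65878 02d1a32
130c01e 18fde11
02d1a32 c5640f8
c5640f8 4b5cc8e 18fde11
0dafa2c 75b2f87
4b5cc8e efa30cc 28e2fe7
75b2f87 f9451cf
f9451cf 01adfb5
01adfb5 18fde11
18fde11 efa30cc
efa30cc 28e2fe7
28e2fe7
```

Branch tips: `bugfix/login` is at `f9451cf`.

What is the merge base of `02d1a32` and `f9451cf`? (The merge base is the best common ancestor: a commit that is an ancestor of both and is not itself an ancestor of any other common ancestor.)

Ancestors of 02d1a32: {02d1a32, 18fde11, 28e2fe7, 4b5cc8e, c5640f8, efa30cc}.
Ancestors of f9451cf: {01adfb5, 18fde11, 28e2fe7, efa30cc, f9451cf}.
Common ancestors: {18fde11, 28e2fe7, efa30cc}.
Among these, 18fde11 is not an ancestor of any other common ancestor — it is the merge base.

18fde11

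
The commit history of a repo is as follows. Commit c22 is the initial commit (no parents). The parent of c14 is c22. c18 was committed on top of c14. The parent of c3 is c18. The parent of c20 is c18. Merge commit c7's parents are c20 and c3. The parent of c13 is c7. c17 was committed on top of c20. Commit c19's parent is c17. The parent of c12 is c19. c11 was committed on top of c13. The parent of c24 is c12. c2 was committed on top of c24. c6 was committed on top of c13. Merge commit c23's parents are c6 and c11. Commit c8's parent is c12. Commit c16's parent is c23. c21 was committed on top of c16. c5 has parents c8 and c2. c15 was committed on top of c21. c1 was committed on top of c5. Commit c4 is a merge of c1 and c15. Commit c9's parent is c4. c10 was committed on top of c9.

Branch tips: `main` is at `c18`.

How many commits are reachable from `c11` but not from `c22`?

7

Reachable from c11: {c11, c13, c14, c18, c20, c22, c3, c7}.
Reachable from c22: {c22}.
In c11's history but not c22's: {c11, c13, c14, c18, c20, c3, c7} — 7 commits.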